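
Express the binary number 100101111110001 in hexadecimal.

Group into 4-bit nibbles from right:
  0100 = 4
  1011 = B
  1111 = F
  0001 = 1
Result: 4BF1



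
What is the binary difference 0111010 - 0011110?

Method 1 - Direct subtraction (column by column from the right: bit − bit − borrow-in; if negative, add 2 and borrow 1 from the next column):
borrow: 0111000
        0111010
-       0011110
---------------
        0011100

Method 2 - Add two's complement:
Two's complement of 0011110: invert → 1100001, add 1 → 1100010
  0111010
+ 1100010
---------
 10011100  (end carry out of the top bit = 1)
Discarding the end carry: 0011100
Decimal check:
  0111010 = 32 + 16 + 8 + 2 = 58
  0011110 = 16 + 8 + 4 + 2 = 30
  58 - 30 = 28, and 0011100 = 16 + 8 + 4 = 28 ✓



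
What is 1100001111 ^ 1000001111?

XOR: 1 when bits differ
  1100001111
^ 1000001111
------------
  0100000000
Decimal: 783 ^ 527 = 256



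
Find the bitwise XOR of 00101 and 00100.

XOR: 1 when bits differ
  00101
^ 00100
-------
  00001
Decimal: 5 ^ 4 = 1



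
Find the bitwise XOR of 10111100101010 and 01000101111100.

XOR: 1 when bits differ
  10111100101010
^ 01000101111100
----------------
  11111001010110
Decimal: 12074 ^ 4476 = 15958



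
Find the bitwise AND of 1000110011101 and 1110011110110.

AND: 1 only when both bits are 1
  1000110011101
& 1110011110110
---------------
  1000010010100
Decimal: 4509 & 7414 = 4244



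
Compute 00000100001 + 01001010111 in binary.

Add column by column from the right: bit + bit + carry-in; write the sum mod 2, carry 1 when the sum is 2 or 3.
carry:  00000001110
        00000100001
+       01001010111
-------------------
       001001111000
(the carry out of the leftmost column, 0, becomes the leading bit)
Decimal check:
  00000100001 = 32 + 1 = 33
  01001010111 = 512 + 64 + 16 + 4 + 2 + 1 = 599
  33 + 599 = 632, and 001001111000 = 512 + 64 + 32 + 16 + 8 = 632 ✓



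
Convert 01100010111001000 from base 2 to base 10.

Sum of powers of 2 for each 1-bit:
2^3 + 2^6 + 2^7 + 2^8 + 2^10 + 2^14 + 2^15
= 8 + 64 + 128 + 256 + 1024 + 16384 + 32768
= 50632



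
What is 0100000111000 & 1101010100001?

AND: 1 only when both bits are 1
  0100000111000
& 1101010100001
---------------
  0100000100000
Decimal: 2104 & 6817 = 2080



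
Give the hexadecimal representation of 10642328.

Using repeated division by 16 (digits 10–15 are A–F):
10642328 ÷ 16 = 665145 remainder 8
665145 ÷ 16 = 41571 remainder 9
41571 ÷ 16 = 2598 remainder 3
2598 ÷ 16 = 162 remainder 6
162 ÷ 16 = 10 remainder 2
10 ÷ 16 = 0 remainder 10 (A)
Reading remainders bottom to top: A26398



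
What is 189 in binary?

Using repeated division by 2:
189 ÷ 2 = 94 remainder 1
94 ÷ 2 = 47 remainder 0
47 ÷ 2 = 23 remainder 1
23 ÷ 2 = 11 remainder 1
11 ÷ 2 = 5 remainder 1
5 ÷ 2 = 2 remainder 1
2 ÷ 2 = 1 remainder 0
1 ÷ 2 = 0 remainder 1
Reading remainders bottom to top: 10111101



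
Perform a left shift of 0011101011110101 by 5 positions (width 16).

Original: 0011101011110101 (decimal 15093)
Shift left by 5 positions
Append 5 zeros on the right and drop the 5 high bits that overflow the 16-bit width
Result: 0101111010100000 (decimal 24224)
Equivalent: 15093 << 5 = 15093 × 2^5 = 482976, truncated to 16 bits = 24224



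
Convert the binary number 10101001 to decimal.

Sum of powers of 2 for each 1-bit:
2^0 + 2^3 + 2^5 + 2^7
= 1 + 8 + 32 + 128
= 169



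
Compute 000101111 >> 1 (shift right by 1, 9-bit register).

Original: 000101111 (decimal 47)
Shift right by 1 position
Drop the 1 low bit; fill with zero on the left
Result: 000010111 (decimal 23)
Equivalent: 47 >> 1 = 47 ÷ 2^1 = 23



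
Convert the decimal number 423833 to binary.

Using repeated division by 2:
423833 ÷ 2 = 211916 remainder 1
211916 ÷ 2 = 105958 remainder 0
105958 ÷ 2 = 52979 remainder 0
52979 ÷ 2 = 26489 remainder 1
26489 ÷ 2 = 13244 remainder 1
13244 ÷ 2 = 6622 remainder 0
6622 ÷ 2 = 3311 remainder 0
3311 ÷ 2 = 1655 remainder 1
1655 ÷ 2 = 827 remainder 1
827 ÷ 2 = 413 remainder 1
413 ÷ 2 = 206 remainder 1
206 ÷ 2 = 103 remainder 0
103 ÷ 2 = 51 remainder 1
51 ÷ 2 = 25 remainder 1
25 ÷ 2 = 12 remainder 1
12 ÷ 2 = 6 remainder 0
6 ÷ 2 = 3 remainder 0
3 ÷ 2 = 1 remainder 1
1 ÷ 2 = 0 remainder 1
Reading remainders bottom to top: 1100111011110011001



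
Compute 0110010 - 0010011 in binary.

Method 1 - Direct subtraction (column by column from the right: bit − bit − borrow-in; if negative, add 2 and borrow 1 from the next column):
borrow: 0111110
        0110010
-       0010011
---------------
        0011111

Method 2 - Add two's complement:
Two's complement of 0010011: invert → 1101100, add 1 → 1101101
  0110010
+ 1101101
---------
 10011111  (end carry out of the top bit = 1)
Discarding the end carry: 0011111
Decimal check:
  0110010 = 32 + 16 + 2 = 50
  0010011 = 16 + 2 + 1 = 19
  50 - 19 = 31, and 0011111 = 16 + 8 + 4 + 2 + 1 = 31 ✓



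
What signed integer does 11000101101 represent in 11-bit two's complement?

Binary: 11000101101
Sign bit: 1 (negative)
Invert: 00111010010
Add 1:  00111010011
Magnitude: 00111010011 = 256 + 128 + 64 + 16 + 2 + 1 = 467
Value: -467



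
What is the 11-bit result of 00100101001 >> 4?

Original: 00100101001 (decimal 297)
Shift right by 4 positions
Drop the 4 low bits; fill with zeros on the left
Result: 00000010010 (decimal 18)
Equivalent: 297 >> 4 = 297 ÷ 2^4 = 18



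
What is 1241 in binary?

Using repeated division by 2:
1241 ÷ 2 = 620 remainder 1
620 ÷ 2 = 310 remainder 0
310 ÷ 2 = 155 remainder 0
155 ÷ 2 = 77 remainder 1
77 ÷ 2 = 38 remainder 1
38 ÷ 2 = 19 remainder 0
19 ÷ 2 = 9 remainder 1
9 ÷ 2 = 4 remainder 1
4 ÷ 2 = 2 remainder 0
2 ÷ 2 = 1 remainder 0
1 ÷ 2 = 0 remainder 1
Reading remainders bottom to top: 10011011001



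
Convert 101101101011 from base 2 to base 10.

Sum of powers of 2 for each 1-bit:
2^0 + 2^1 + 2^3 + 2^5 + 2^6 + 2^8 + 2^9 + 2^11
= 1 + 2 + 8 + 32 + 64 + 256 + 512 + 2048
= 2923



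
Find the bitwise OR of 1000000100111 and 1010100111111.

OR: 1 when either bit is 1
  1000000100111
| 1010100111111
---------------
  1010100111111
Decimal: 4135 | 5439 = 5439



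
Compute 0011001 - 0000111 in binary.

Method 1 - Direct subtraction (column by column from the right: bit − bit − borrow-in; if negative, add 2 and borrow 1 from the next column):
borrow: 0001100
        0011001
-       0000111
---------------
        0010010

Method 2 - Add two's complement:
Two's complement of 0000111: invert → 1111000, add 1 → 1111001
  0011001
+ 1111001
---------
 10010010  (end carry out of the top bit = 1)
Discarding the end carry: 0010010
Decimal check:
  0011001 = 16 + 8 + 1 = 25
  0000111 = 4 + 2 + 1 = 7
  25 - 7 = 18, and 0010010 = 16 + 2 = 18 ✓



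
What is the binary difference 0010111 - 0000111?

Method 1 - Direct subtraction (column by column from the right: bit − bit − borrow-in; if negative, add 2 and borrow 1 from the next column):
borrow: 0000000
        0010111
-       0000111
---------------
        0010000

Method 2 - Add two's complement:
Two's complement of 0000111: invert → 1111000, add 1 → 1111001
  0010111
+ 1111001
---------
 10010000  (end carry out of the top bit = 1)
Discarding the end carry: 0010000
Decimal check:
  0010111 = 16 + 4 + 2 + 1 = 23
  0000111 = 4 + 2 + 1 = 7
  23 - 7 = 16, and 0010000 = 16 ✓



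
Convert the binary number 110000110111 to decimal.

Sum of powers of 2 for each 1-bit:
2^0 + 2^1 + 2^2 + 2^4 + 2^5 + 2^10 + 2^11
= 1 + 2 + 4 + 16 + 32 + 1024 + 2048
= 3127



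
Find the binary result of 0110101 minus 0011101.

Method 1 - Direct subtraction (column by column from the right: bit − bit − borrow-in; if negative, add 2 and borrow 1 from the next column):
borrow: 0110000
        0110101
-       0011101
---------------
        0011000

Method 2 - Add two's complement:
Two's complement of 0011101: invert → 1100010, add 1 → 1100011
  0110101
+ 1100011
---------
 10011000  (end carry out of the top bit = 1)
Discarding the end carry: 0011000
Decimal check:
  0110101 = 32 + 16 + 4 + 1 = 53
  0011101 = 16 + 8 + 4 + 1 = 29
  53 - 29 = 24, and 0011000 = 16 + 8 = 24 ✓



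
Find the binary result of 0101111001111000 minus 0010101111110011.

Method 1 - Direct subtraction (column by column from the right: bit − bit − borrow-in; if negative, add 2 and borrow 1 from the next column):
borrow: 0100011100001110
        0101111001111000
-       0010101111110011
------------------------
        0011001010000101

Method 2 - Add two's complement:
Two's complement of 0010101111110011: invert → 1101010000001100, add 1 → 1101010000001101
  0101111001111000
+ 1101010000001101
------------------
 10011001010000101  (end carry out of the top bit = 1)
Discarding the end carry: 0011001010000101
Decimal check:
  0101111001111000 = 16384 + 4096 + 2048 + 1024 + 512 + 64 + 32 + 16 + 8 = 24184
  0010101111110011 = 8192 + 2048 + 512 + 256 + 128 + 64 + 32 + 16 + 2 + 1 = 11251
  24184 - 11251 = 12933, and 0011001010000101 = 8192 + 4096 + 512 + 128 + 4 + 1 = 12933 ✓



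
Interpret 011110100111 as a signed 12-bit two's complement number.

Binary: 011110100111
Sign bit: 0 (non-negative)
Read directly as an unsigned value:
011110100111 = 1024 + 512 + 256 + 128 + 32 + 4 + 2 + 1 = 1959
Value: 1959



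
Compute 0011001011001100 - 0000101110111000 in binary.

Method 1 - Direct subtraction (column by column from the right: bit − bit − borrow-in; if negative, add 2 and borrow 1 from the next column):
borrow: 0001111001100000
        0011001011001100
-       0000101110111000
------------------------
        0010011100010100

Method 2 - Add two's complement:
Two's complement of 0000101110111000: invert → 1111010001000111, add 1 → 1111010001001000
  0011001011001100
+ 1111010001001000
------------------
 10010011100010100  (end carry out of the top bit = 1)
Discarding the end carry: 0010011100010100
Decimal check:
  0011001011001100 = 8192 + 4096 + 512 + 128 + 64 + 8 + 4 = 13004
  0000101110111000 = 2048 + 512 + 256 + 128 + 32 + 16 + 8 = 3000
  13004 - 3000 = 10004, and 0010011100010100 = 8192 + 1024 + 512 + 256 + 16 + 4 = 10004 ✓



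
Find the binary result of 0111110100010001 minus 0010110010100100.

Method 1 - Direct subtraction (column by column from the right: bit − bit − borrow-in; if negative, add 2 and borrow 1 from the next column):
borrow: 0000000111011000
        0111110100010001
-       0010110010100100
------------------------
        0101000001101101

Method 2 - Add two's complement:
Two's complement of 0010110010100100: invert → 1101001101011011, add 1 → 1101001101011100
  0111110100010001
+ 1101001101011100
------------------
 10101000001101101  (end carry out of the top bit = 1)
Discarding the end carry: 0101000001101101
Decimal check:
  0111110100010001 = 16384 + 8192 + 4096 + 2048 + 1024 + 256 + 16 + 1 = 32017
  0010110010100100 = 8192 + 2048 + 1024 + 128 + 32 + 4 = 11428
  32017 - 11428 = 20589, and 0101000001101101 = 16384 + 4096 + 64 + 32 + 8 + 4 + 1 = 20589 ✓



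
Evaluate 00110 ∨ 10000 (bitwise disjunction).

OR: 1 when either bit is 1
  00110
| 10000
-------
  10110
Decimal: 6 | 16 = 22



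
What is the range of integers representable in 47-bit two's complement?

For 47-bit two's complement:
Minimum: -2^46 = -70368744177664
Maximum: 2^46 - 1 = 70368744177663



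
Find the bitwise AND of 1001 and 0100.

AND: 1 only when both bits are 1
  1001
& 0100
------
  0000
Decimal: 9 & 4 = 0



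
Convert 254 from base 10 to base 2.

Using repeated division by 2:
254 ÷ 2 = 127 remainder 0
127 ÷ 2 = 63 remainder 1
63 ÷ 2 = 31 remainder 1
31 ÷ 2 = 15 remainder 1
15 ÷ 2 = 7 remainder 1
7 ÷ 2 = 3 remainder 1
3 ÷ 2 = 1 remainder 1
1 ÷ 2 = 0 remainder 1
Reading remainders bottom to top: 11111110



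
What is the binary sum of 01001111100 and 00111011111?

Add column by column from the right: bit + bit + carry-in; write the sum mod 2, carry 1 when the sum is 2 or 3.
carry:  11111111000
        01001111100
+       00111011111
-------------------
       010001011011
(the carry out of the leftmost column, 0, becomes the leading bit)
Decimal check:
  01001111100 = 512 + 64 + 32 + 16 + 8 + 4 = 636
  00111011111 = 256 + 128 + 64 + 16 + 8 + 4 + 2 + 1 = 479
  636 + 479 = 1115, and 010001011011 = 1024 + 64 + 16 + 8 + 2 + 1 = 1115 ✓



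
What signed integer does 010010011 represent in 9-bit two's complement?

Binary: 010010011
Sign bit: 0 (non-negative)
Read directly as an unsigned value:
010010011 = 128 + 16 + 2 + 1 = 147
Value: 147



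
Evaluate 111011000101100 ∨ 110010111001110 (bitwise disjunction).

OR: 1 when either bit is 1
  111011000101100
| 110010111001110
-----------------
  111011111101110
Decimal: 30252 | 26062 = 30702



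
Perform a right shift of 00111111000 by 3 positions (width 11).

Original: 00111111000 (decimal 504)
Shift right by 3 positions
Drop the 3 low bits; fill with zeros on the left
Result: 00000111111 (decimal 63)
Equivalent: 504 >> 3 = 504 ÷ 2^3 = 63



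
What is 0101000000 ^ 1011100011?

XOR: 1 when bits differ
  0101000000
^ 1011100011
------------
  1110100011
Decimal: 320 ^ 739 = 931



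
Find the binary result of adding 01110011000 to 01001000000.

Add column by column from the right: bit + bit + carry-in; write the sum mod 2, carry 1 when the sum is 2 or 3.
carry:  10000000000
        01110011000
+       01001000000
-------------------
       010111011000
(the carry out of the leftmost column, 0, becomes the leading bit)
Decimal check:
  01110011000 = 512 + 256 + 128 + 16 + 8 = 920
  01001000000 = 512 + 64 = 576
  920 + 576 = 1496, and 010111011000 = 1024 + 256 + 128 + 64 + 16 + 8 = 1496 ✓



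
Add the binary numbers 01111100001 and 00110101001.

Add column by column from the right: bit + bit + carry-in; write the sum mod 2, carry 1 when the sum is 2 or 3.
carry:  11111000010
        01111100001
+       00110101001
-------------------
       010110001010
(the carry out of the leftmost column, 0, becomes the leading bit)
Decimal check:
  01111100001 = 512 + 256 + 128 + 64 + 32 + 1 = 993
  00110101001 = 256 + 128 + 32 + 8 + 1 = 425
  993 + 425 = 1418, and 010110001010 = 1024 + 256 + 128 + 8 + 2 = 1418 ✓



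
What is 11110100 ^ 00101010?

XOR: 1 when bits differ
  11110100
^ 00101010
----------
  11011110
Decimal: 244 ^ 42 = 222



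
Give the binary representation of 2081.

Using repeated division by 2:
2081 ÷ 2 = 1040 remainder 1
1040 ÷ 2 = 520 remainder 0
520 ÷ 2 = 260 remainder 0
260 ÷ 2 = 130 remainder 0
130 ÷ 2 = 65 remainder 0
65 ÷ 2 = 32 remainder 1
32 ÷ 2 = 16 remainder 0
16 ÷ 2 = 8 remainder 0
8 ÷ 2 = 4 remainder 0
4 ÷ 2 = 2 remainder 0
2 ÷ 2 = 1 remainder 0
1 ÷ 2 = 0 remainder 1
Reading remainders bottom to top: 100000100001



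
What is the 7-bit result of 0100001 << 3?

Original: 0100001 (decimal 33)
Shift left by 3 positions
Append 3 zeros on the right and drop the 3 high bits that overflow the 7-bit width
Result: 0001000 (decimal 8)
Equivalent: 33 << 3 = 33 × 2^3 = 264, truncated to 7 bits = 8



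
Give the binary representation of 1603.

Using repeated division by 2:
1603 ÷ 2 = 801 remainder 1
801 ÷ 2 = 400 remainder 1
400 ÷ 2 = 200 remainder 0
200 ÷ 2 = 100 remainder 0
100 ÷ 2 = 50 remainder 0
50 ÷ 2 = 25 remainder 0
25 ÷ 2 = 12 remainder 1
12 ÷ 2 = 6 remainder 0
6 ÷ 2 = 3 remainder 0
3 ÷ 2 = 1 remainder 1
1 ÷ 2 = 0 remainder 1
Reading remainders bottom to top: 11001000011



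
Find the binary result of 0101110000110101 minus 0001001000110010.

Method 1 - Direct subtraction (column by column from the right: bit − bit − borrow-in; if negative, add 2 and borrow 1 from the next column):
borrow: 0000010000000100
        0101110000110101
-       0001001000110010
------------------------
        0100101000000011

Method 2 - Add two's complement:
Two's complement of 0001001000110010: invert → 1110110111001101, add 1 → 1110110111001110
  0101110000110101
+ 1110110111001110
------------------
 10100101000000011  (end carry out of the top bit = 1)
Discarding the end carry: 0100101000000011
Decimal check:
  0101110000110101 = 16384 + 4096 + 2048 + 1024 + 32 + 16 + 4 + 1 = 23605
  0001001000110010 = 4096 + 512 + 32 + 16 + 2 = 4658
  23605 - 4658 = 18947, and 0100101000000011 = 16384 + 2048 + 512 + 2 + 1 = 18947 ✓



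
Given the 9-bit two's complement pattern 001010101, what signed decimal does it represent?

Binary: 001010101
Sign bit: 0 (non-negative)
Read directly as an unsigned value:
001010101 = 64 + 16 + 4 + 1 = 85
Value: 85



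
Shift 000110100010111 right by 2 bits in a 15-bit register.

Original: 000110100010111 (decimal 3351)
Shift right by 2 positions
Drop the 2 low bits; fill with zeros on the left
Result: 000001101000101 (decimal 837)
Equivalent: 3351 >> 2 = 3351 ÷ 2^2 = 837



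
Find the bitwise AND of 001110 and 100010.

AND: 1 only when both bits are 1
  001110
& 100010
--------
  000010
Decimal: 14 & 34 = 2



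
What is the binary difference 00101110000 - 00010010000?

Method 1 - Direct subtraction (column by column from the right: bit − bit − borrow-in; if negative, add 2 and borrow 1 from the next column):
borrow: 00100000000
        00101110000
-       00010010000
-------------------
        00011100000

Method 2 - Add two's complement:
Two's complement of 00010010000: invert → 11101101111, add 1 → 11101110000
  00101110000
+ 11101110000
-------------
 100011100000  (end carry out of the top bit = 1)
Discarding the end carry: 00011100000
Decimal check:
  00101110000 = 256 + 64 + 32 + 16 = 368
  00010010000 = 128 + 16 = 144
  368 - 144 = 224, and 00011100000 = 128 + 64 + 32 = 224 ✓



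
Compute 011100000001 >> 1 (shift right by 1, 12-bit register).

Original: 011100000001 (decimal 1793)
Shift right by 1 position
Drop the 1 low bit; fill with zero on the left
Result: 001110000000 (decimal 896)
Equivalent: 1793 >> 1 = 1793 ÷ 2^1 = 896



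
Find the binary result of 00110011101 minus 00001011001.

Method 1 - Direct subtraction (column by column from the right: bit − bit − borrow-in; if negative, add 2 and borrow 1 from the next column):
borrow: 00010000000
        00110011101
-       00001011001
-------------------
        00101000100

Method 2 - Add two's complement:
Two's complement of 00001011001: invert → 11110100110, add 1 → 11110100111
  00110011101
+ 11110100111
-------------
 100101000100  (end carry out of the top bit = 1)
Discarding the end carry: 00101000100
Decimal check:
  00110011101 = 256 + 128 + 16 + 8 + 4 + 1 = 413
  00001011001 = 64 + 16 + 8 + 1 = 89
  413 - 89 = 324, and 00101000100 = 256 + 64 + 4 = 324 ✓



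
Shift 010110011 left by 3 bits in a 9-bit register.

Original: 010110011 (decimal 179)
Shift left by 3 positions
Append 3 zeros on the right and drop the 3 high bits that overflow the 9-bit width
Result: 110011000 (decimal 408)
Equivalent: 179 << 3 = 179 × 2^3 = 1432, truncated to 9 bits = 408



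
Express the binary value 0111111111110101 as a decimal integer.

Sum of powers of 2 for each 1-bit:
2^0 + 2^2 + 2^4 + 2^5 + 2^6 + 2^7 + 2^8 + 2^9 + 2^10 + 2^11 + 2^12 + 2^13 + 2^14
= 1 + 4 + 16 + 32 + 64 + 128 + 256 + 512 + 1024 + 2048 + 4096 + 8192 + 16384
= 32757



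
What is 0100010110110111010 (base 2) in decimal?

Sum of powers of 2 for each 1-bit:
2^1 + 2^3 + 2^4 + 2^5 + 2^7 + 2^8 + 2^10 + 2^11 + 2^13 + 2^17
= 2 + 8 + 16 + 32 + 128 + 256 + 1024 + 2048 + 8192 + 131072
= 142778



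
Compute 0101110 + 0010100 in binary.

Add column by column from the right: bit + bit + carry-in; write the sum mod 2, carry 1 when the sum is 2 or 3.
carry:  1111000
        0101110
+       0010100
---------------
       01000010
(the carry out of the leftmost column, 0, becomes the leading bit)
Decimal check:
  0101110 = 32 + 8 + 4 + 2 = 46
  0010100 = 16 + 4 = 20
  46 + 20 = 66, and 01000010 = 64 + 2 = 66 ✓



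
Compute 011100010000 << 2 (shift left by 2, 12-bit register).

Original: 011100010000 (decimal 1808)
Shift left by 2 positions
Append 2 zeros on the right and drop the 2 high bits that overflow the 12-bit width
Result: 110001000000 (decimal 3136)
Equivalent: 1808 << 2 = 1808 × 2^2 = 7232, truncated to 12 bits = 3136



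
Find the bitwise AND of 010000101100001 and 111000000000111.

AND: 1 only when both bits are 1
  010000101100001
& 111000000000111
-----------------
  010000000000001
Decimal: 8545 & 28679 = 8193



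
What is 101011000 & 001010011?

AND: 1 only when both bits are 1
  101011000
& 001010011
-----------
  001010000
Decimal: 344 & 83 = 80



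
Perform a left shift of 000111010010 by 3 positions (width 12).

Original: 000111010010 (decimal 466)
Shift left by 3 positions
Append 3 zeros on the right
Result: 111010010000 (decimal 3728)
Equivalent: 466 << 3 = 466 × 2^3 = 3728



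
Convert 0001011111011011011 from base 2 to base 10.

Sum of powers of 2 for each 1-bit:
2^0 + 2^1 + 2^3 + 2^4 + 2^6 + 2^7 + 2^9 + 2^10 + 2^11 + 2^12 + 2^13 + 2^15
= 1 + 2 + 8 + 16 + 64 + 128 + 512 + 1024 + 2048 + 4096 + 8192 + 32768
= 48859



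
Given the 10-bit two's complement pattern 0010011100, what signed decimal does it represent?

Binary: 0010011100
Sign bit: 0 (non-negative)
Read directly as an unsigned value:
0010011100 = 128 + 16 + 8 + 4 = 156
Value: 156



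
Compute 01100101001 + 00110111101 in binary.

Add column by column from the right: bit + bit + carry-in; write the sum mod 2, carry 1 when the sum is 2 or 3.
carry:  11001110010
        01100101001
+       00110111101
-------------------
       010011100110
(the carry out of the leftmost column, 0, becomes the leading bit)
Decimal check:
  01100101001 = 512 + 256 + 32 + 8 + 1 = 809
  00110111101 = 256 + 128 + 32 + 16 + 8 + 4 + 1 = 445
  809 + 445 = 1254, and 010011100110 = 1024 + 128 + 64 + 32 + 4 + 2 = 1254 ✓



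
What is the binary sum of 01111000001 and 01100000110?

Add column by column from the right: bit + bit + carry-in; write the sum mod 2, carry 1 when the sum is 2 or 3.
carry:  11000000000
        01111000001
+       01100000110
-------------------
       011011000111
(the carry out of the leftmost column, 0, becomes the leading bit)
Decimal check:
  01111000001 = 512 + 256 + 128 + 64 + 1 = 961
  01100000110 = 512 + 256 + 4 + 2 = 774
  961 + 774 = 1735, and 011011000111 = 1024 + 512 + 128 + 64 + 4 + 2 + 1 = 1735 ✓



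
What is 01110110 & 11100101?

AND: 1 only when both bits are 1
  01110110
& 11100101
----------
  01100100
Decimal: 118 & 229 = 100



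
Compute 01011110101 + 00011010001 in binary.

Add column by column from the right: bit + bit + carry-in; write the sum mod 2, carry 1 when the sum is 2 or 3.
carry:  00111100010
        01011110101
+       00011010001
-------------------
       001111000110
(the carry out of the leftmost column, 0, becomes the leading bit)
Decimal check:
  01011110101 = 512 + 128 + 64 + 32 + 16 + 4 + 1 = 757
  00011010001 = 128 + 64 + 16 + 1 = 209
  757 + 209 = 966, and 001111000110 = 512 + 256 + 128 + 64 + 4 + 2 = 966 ✓



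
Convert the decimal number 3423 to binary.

Using repeated division by 2:
3423 ÷ 2 = 1711 remainder 1
1711 ÷ 2 = 855 remainder 1
855 ÷ 2 = 427 remainder 1
427 ÷ 2 = 213 remainder 1
213 ÷ 2 = 106 remainder 1
106 ÷ 2 = 53 remainder 0
53 ÷ 2 = 26 remainder 1
26 ÷ 2 = 13 remainder 0
13 ÷ 2 = 6 remainder 1
6 ÷ 2 = 3 remainder 0
3 ÷ 2 = 1 remainder 1
1 ÷ 2 = 0 remainder 1
Reading remainders bottom to top: 110101011111



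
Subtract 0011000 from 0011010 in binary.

Method 1 - Direct subtraction (column by column from the right: bit − bit − borrow-in; if negative, add 2 and borrow 1 from the next column):
borrow: 0000000
        0011010
-       0011000
---------------
        0000010

Method 2 - Add two's complement:
Two's complement of 0011000: invert → 1100111, add 1 → 1101000
  0011010
+ 1101000
---------
 10000010  (end carry out of the top bit = 1)
Discarding the end carry: 0000010
Decimal check:
  0011010 = 16 + 8 + 2 = 26
  0011000 = 16 + 8 = 24
  26 - 24 = 2, and 0000010 = 2 ✓



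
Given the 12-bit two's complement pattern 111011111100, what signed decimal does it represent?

Binary: 111011111100
Sign bit: 1 (negative)
Invert: 000100000011
Add 1:  000100000100
Magnitude: 000100000100 = 256 + 4 = 260
Value: -260



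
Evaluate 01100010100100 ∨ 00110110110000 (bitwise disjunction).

OR: 1 when either bit is 1
  01100010100100
| 00110110110000
----------------
  01110110110100
Decimal: 6308 | 3504 = 7604



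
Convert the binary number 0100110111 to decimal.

Sum of powers of 2 for each 1-bit:
2^0 + 2^1 + 2^2 + 2^4 + 2^5 + 2^8
= 1 + 2 + 4 + 16 + 32 + 256
= 311



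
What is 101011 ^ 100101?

XOR: 1 when bits differ
  101011
^ 100101
--------
  001110
Decimal: 43 ^ 37 = 14



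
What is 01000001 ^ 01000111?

XOR: 1 when bits differ
  01000001
^ 01000111
----------
  00000110
Decimal: 65 ^ 71 = 6



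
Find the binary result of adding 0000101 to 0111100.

Add column by column from the right: bit + bit + carry-in; write the sum mod 2, carry 1 when the sum is 2 or 3.
carry:  1111000
        0000101
+       0111100
---------------
       01000001
(the carry out of the leftmost column, 0, becomes the leading bit)
Decimal check:
  0000101 = 4 + 1 = 5
  0111100 = 32 + 16 + 8 + 4 = 60
  5 + 60 = 65, and 01000001 = 64 + 1 = 65 ✓



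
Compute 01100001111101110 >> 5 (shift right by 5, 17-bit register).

Original: 01100001111101110 (decimal 50158)
Shift right by 5 positions
Drop the 5 low bits; fill with zeros on the left
Result: 00000011000011111 (decimal 1567)
Equivalent: 50158 >> 5 = 50158 ÷ 2^5 = 1567



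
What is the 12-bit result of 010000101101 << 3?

Original: 010000101101 (decimal 1069)
Shift left by 3 positions
Append 3 zeros on the right and drop the 3 high bits that overflow the 12-bit width
Result: 000101101000 (decimal 360)
Equivalent: 1069 << 3 = 1069 × 2^3 = 8552, truncated to 12 bits = 360



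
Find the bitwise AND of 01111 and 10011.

AND: 1 only when both bits are 1
  01111
& 10011
-------
  00011
Decimal: 15 & 19 = 3



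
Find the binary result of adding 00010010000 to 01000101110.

Add column by column from the right: bit + bit + carry-in; write the sum mod 2, carry 1 when the sum is 2 or 3.
carry:  00000000000
        00010010000
+       01000101110
-------------------
       001010111110
(the carry out of the leftmost column, 0, becomes the leading bit)
Decimal check:
  00010010000 = 128 + 16 = 144
  01000101110 = 512 + 32 + 8 + 4 + 2 = 558
  144 + 558 = 702, and 001010111110 = 512 + 128 + 32 + 16 + 8 + 4 + 2 = 702 ✓



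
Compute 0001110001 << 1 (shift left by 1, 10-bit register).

Original: 0001110001 (decimal 113)
Shift left by 1 position
Append 1 zero on the right
Result: 0011100010 (decimal 226)
Equivalent: 113 << 1 = 113 × 2^1 = 226



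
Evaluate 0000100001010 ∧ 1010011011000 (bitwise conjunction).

AND: 1 only when both bits are 1
  0000100001010
& 1010011011000
---------------
  0000000001000
Decimal: 266 & 5336 = 8



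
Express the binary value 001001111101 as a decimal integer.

Sum of powers of 2 for each 1-bit:
2^0 + 2^2 + 2^3 + 2^4 + 2^5 + 2^6 + 2^9
= 1 + 4 + 8 + 16 + 32 + 64 + 512
= 637



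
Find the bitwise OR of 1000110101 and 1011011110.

OR: 1 when either bit is 1
  1000110101
| 1011011110
------------
  1011111111
Decimal: 565 | 734 = 767



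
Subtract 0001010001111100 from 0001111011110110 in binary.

Method 1 - Direct subtraction (column by column from the right: bit − bit − borrow-in; if negative, add 2 and borrow 1 from the next column):
borrow: 0000000011110000
        0001111011110110
-       0001010001111100
------------------------
        0000101001111010

Method 2 - Add two's complement:
Two's complement of 0001010001111100: invert → 1110101110000011, add 1 → 1110101110000100
  0001111011110110
+ 1110101110000100
------------------
 10000101001111010  (end carry out of the top bit = 1)
Discarding the end carry: 0000101001111010
Decimal check:
  0001111011110110 = 4096 + 2048 + 1024 + 512 + 128 + 64 + 32 + 16 + 4 + 2 = 7926
  0001010001111100 = 4096 + 1024 + 64 + 32 + 16 + 8 + 4 = 5244
  7926 - 5244 = 2682, and 0000101001111010 = 2048 + 512 + 64 + 32 + 16 + 8 + 2 = 2682 ✓



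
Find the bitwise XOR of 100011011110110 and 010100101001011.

XOR: 1 when bits differ
  100011011110110
^ 010100101001011
-----------------
  110111110111101
Decimal: 18166 ^ 10571 = 28605



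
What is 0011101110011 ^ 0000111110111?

XOR: 1 when bits differ
  0011101110011
^ 0000111110111
---------------
  0011010000100
Decimal: 1907 ^ 503 = 1668



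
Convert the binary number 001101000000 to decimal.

Sum of powers of 2 for each 1-bit:
2^6 + 2^8 + 2^9
= 64 + 256 + 512
= 832



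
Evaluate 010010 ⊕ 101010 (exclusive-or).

XOR: 1 when bits differ
  010010
^ 101010
--------
  111000
Decimal: 18 ^ 42 = 56



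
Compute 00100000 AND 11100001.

AND: 1 only when both bits are 1
  00100000
& 11100001
----------
  00100000
Decimal: 32 & 225 = 32



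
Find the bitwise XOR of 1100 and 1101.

XOR: 1 when bits differ
  1100
^ 1101
------
  0001
Decimal: 12 ^ 13 = 1



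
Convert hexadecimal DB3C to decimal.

Expand by place value (powers of 16):
Digit values: D = 13, B = 11, C = 12
DB3C = 13 × 16^3 + 11 × 16^2 + 3 × 16^1 + 12 × 16^0
= 13 × 4096 + 11 × 256 + 3 × 16 + 12 × 1
= 53248 + 2816 + 48 + 12
= 56124



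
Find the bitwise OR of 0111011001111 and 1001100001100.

OR: 1 when either bit is 1
  0111011001111
| 1001100001100
---------------
  1111111001111
Decimal: 3791 | 4876 = 8143



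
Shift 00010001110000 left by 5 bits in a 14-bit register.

Original: 00010001110000 (decimal 1136)
Shift left by 5 positions
Append 5 zeros on the right and drop the 5 high bits that overflow the 14-bit width
Result: 00111000000000 (decimal 3584)
Equivalent: 1136 << 5 = 1136 × 2^5 = 36352, truncated to 14 bits = 3584



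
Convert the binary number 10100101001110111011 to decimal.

Sum of powers of 2 for each 1-bit:
2^0 + 2^1 + 2^3 + 2^4 + 2^5 + 2^7 + 2^8 + 2^9 + 2^12 + 2^14 + 2^17 + 2^19
= 1 + 2 + 8 + 16 + 32 + 128 + 256 + 512 + 4096 + 16384 + 131072 + 524288
= 676795



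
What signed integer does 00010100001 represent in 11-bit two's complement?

Binary: 00010100001
Sign bit: 0 (non-negative)
Read directly as an unsigned value:
00010100001 = 128 + 32 + 1 = 161
Value: 161



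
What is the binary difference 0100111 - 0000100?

Method 1 - Direct subtraction (column by column from the right: bit − bit − borrow-in; if negative, add 2 and borrow 1 from the next column):
borrow: 0000000
        0100111
-       0000100
---------------
        0100011

Method 2 - Add two's complement:
Two's complement of 0000100: invert → 1111011, add 1 → 1111100
  0100111
+ 1111100
---------
 10100011  (end carry out of the top bit = 1)
Discarding the end carry: 0100011
Decimal check:
  0100111 = 32 + 4 + 2 + 1 = 39
  0000100 = 4
  39 - 4 = 35, and 0100011 = 32 + 2 + 1 = 35 ✓



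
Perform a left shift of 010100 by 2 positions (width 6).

Original: 010100 (decimal 20)
Shift left by 2 positions
Append 2 zeros on the right and drop the 2 high bits that overflow the 6-bit width
Result: 010000 (decimal 16)
Equivalent: 20 << 2 = 20 × 2^2 = 80, truncated to 6 bits = 16



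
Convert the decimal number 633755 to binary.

Using repeated division by 2:
633755 ÷ 2 = 316877 remainder 1
316877 ÷ 2 = 158438 remainder 1
158438 ÷ 2 = 79219 remainder 0
79219 ÷ 2 = 39609 remainder 1
39609 ÷ 2 = 19804 remainder 1
19804 ÷ 2 = 9902 remainder 0
9902 ÷ 2 = 4951 remainder 0
4951 ÷ 2 = 2475 remainder 1
2475 ÷ 2 = 1237 remainder 1
1237 ÷ 2 = 618 remainder 1
618 ÷ 2 = 309 remainder 0
309 ÷ 2 = 154 remainder 1
154 ÷ 2 = 77 remainder 0
77 ÷ 2 = 38 remainder 1
38 ÷ 2 = 19 remainder 0
19 ÷ 2 = 9 remainder 1
9 ÷ 2 = 4 remainder 1
4 ÷ 2 = 2 remainder 0
2 ÷ 2 = 1 remainder 0
1 ÷ 2 = 0 remainder 1
Reading remainders bottom to top: 10011010101110011011



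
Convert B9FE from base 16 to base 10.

Expand by place value (powers of 16):
Digit values: B = 11, F = 15, E = 14
B9FE = 11 × 16^3 + 9 × 16^2 + 15 × 16^1 + 14 × 16^0
= 11 × 4096 + 9 × 256 + 15 × 16 + 14 × 1
= 45056 + 2304 + 240 + 14
= 47614



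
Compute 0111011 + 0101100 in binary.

Add column by column from the right: bit + bit + carry-in; write the sum mod 2, carry 1 when the sum is 2 or 3.
carry:  1110000
        0111011
+       0101100
---------------
       01100111
(the carry out of the leftmost column, 0, becomes the leading bit)
Decimal check:
  0111011 = 32 + 16 + 8 + 2 + 1 = 59
  0101100 = 32 + 8 + 4 = 44
  59 + 44 = 103, and 01100111 = 64 + 32 + 4 + 2 + 1 = 103 ✓



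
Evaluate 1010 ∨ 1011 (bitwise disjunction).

OR: 1 when either bit is 1
  1010
| 1011
------
  1011
Decimal: 10 | 11 = 11



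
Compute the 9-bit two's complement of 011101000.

Original: 011101000
Step 1 - Invert all bits: 100010111
Step 2 - Add 1: 100011000
Verification: 011101000 + 100011000 = 1000000000; discarding the end carry (carry out of the top bit) leaves the 9-bit value 000000000, as required for x + (-x)



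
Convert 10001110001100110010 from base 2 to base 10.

Sum of powers of 2 for each 1-bit:
2^1 + 2^4 + 2^5 + 2^8 + 2^9 + 2^13 + 2^14 + 2^15 + 2^19
= 2 + 16 + 32 + 256 + 512 + 8192 + 16384 + 32768 + 524288
= 582450



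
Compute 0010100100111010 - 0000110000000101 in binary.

Method 1 - Direct subtraction (column by column from the right: bit − bit − borrow-in; if negative, add 2 and borrow 1 from the next column):
borrow: 0011100000001010
        0010100100111010
-       0000110000000101
------------------------
        0001110100110101

Method 2 - Add two's complement:
Two's complement of 0000110000000101: invert → 1111001111111010, add 1 → 1111001111111011
  0010100100111010
+ 1111001111111011
------------------
 10001110100110101  (end carry out of the top bit = 1)
Discarding the end carry: 0001110100110101
Decimal check:
  0010100100111010 = 8192 + 2048 + 256 + 32 + 16 + 8 + 2 = 10554
  0000110000000101 = 2048 + 1024 + 4 + 1 = 3077
  10554 - 3077 = 7477, and 0001110100110101 = 4096 + 2048 + 1024 + 256 + 32 + 16 + 4 + 1 = 7477 ✓



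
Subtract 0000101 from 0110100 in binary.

Method 1 - Direct subtraction (column by column from the right: bit − bit − borrow-in; if negative, add 2 and borrow 1 from the next column):
borrow: 0011110
        0110100
-       0000101
---------------
        0101111

Method 2 - Add two's complement:
Two's complement of 0000101: invert → 1111010, add 1 → 1111011
  0110100
+ 1111011
---------
 10101111  (end carry out of the top bit = 1)
Discarding the end carry: 0101111
Decimal check:
  0110100 = 32 + 16 + 4 = 52
  0000101 = 4 + 1 = 5
  52 - 5 = 47, and 0101111 = 32 + 8 + 4 + 2 + 1 = 47 ✓



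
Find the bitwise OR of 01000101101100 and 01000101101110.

OR: 1 when either bit is 1
  01000101101100
| 01000101101110
----------------
  01000101101110
Decimal: 4460 | 4462 = 4462



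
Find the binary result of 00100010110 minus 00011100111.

Method 1 - Direct subtraction (column by column from the right: bit − bit − borrow-in; if negative, add 2 and borrow 1 from the next column):
borrow: 00111011110
        00100010110
-       00011100111
-------------------
        00000101111

Method 2 - Add two's complement:
Two's complement of 00011100111: invert → 11100011000, add 1 → 11100011001
  00100010110
+ 11100011001
-------------
 100000101111  (end carry out of the top bit = 1)
Discarding the end carry: 00000101111
Decimal check:
  00100010110 = 256 + 16 + 4 + 2 = 278
  00011100111 = 128 + 64 + 32 + 4 + 2 + 1 = 231
  278 - 231 = 47, and 00000101111 = 32 + 8 + 4 + 2 + 1 = 47 ✓



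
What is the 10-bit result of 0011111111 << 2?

Original: 0011111111 (decimal 255)
Shift left by 2 positions
Append 2 zeros on the right
Result: 1111111100 (decimal 1020)
Equivalent: 255 << 2 = 255 × 2^2 = 1020



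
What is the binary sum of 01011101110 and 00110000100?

Add column by column from the right: bit + bit + carry-in; write the sum mod 2, carry 1 when the sum is 2 or 3.
carry:  11100011000
        01011101110
+       00110000100
-------------------
       010001110010
(the carry out of the leftmost column, 0, becomes the leading bit)
Decimal check:
  01011101110 = 512 + 128 + 64 + 32 + 8 + 4 + 2 = 750
  00110000100 = 256 + 128 + 4 = 388
  750 + 388 = 1138, and 010001110010 = 1024 + 64 + 32 + 16 + 2 = 1138 ✓



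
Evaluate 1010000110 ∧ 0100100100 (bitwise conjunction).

AND: 1 only when both bits are 1
  1010000110
& 0100100100
------------
  0000000100
Decimal: 646 & 292 = 4



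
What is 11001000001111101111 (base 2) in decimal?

Sum of powers of 2 for each 1-bit:
2^0 + 2^1 + 2^2 + 2^3 + 2^5 + 2^6 + 2^7 + 2^8 + 2^9 + 2^15 + 2^18 + 2^19
= 1 + 2 + 4 + 8 + 32 + 64 + 128 + 256 + 512 + 32768 + 262144 + 524288
= 820207



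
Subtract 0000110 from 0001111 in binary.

Method 1 - Direct subtraction (column by column from the right: bit − bit − borrow-in; if negative, add 2 and borrow 1 from the next column):
borrow: 0000000
        0001111
-       0000110
---------------
        0001001

Method 2 - Add two's complement:
Two's complement of 0000110: invert → 1111001, add 1 → 1111010
  0001111
+ 1111010
---------
 10001001  (end carry out of the top bit = 1)
Discarding the end carry: 0001001
Decimal check:
  0001111 = 8 + 4 + 2 + 1 = 15
  0000110 = 4 + 2 = 6
  15 - 6 = 9, and 0001001 = 8 + 1 = 9 ✓



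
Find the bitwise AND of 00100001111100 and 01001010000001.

AND: 1 only when both bits are 1
  00100001111100
& 01001010000001
----------------
  00000000000000
Decimal: 2172 & 4737 = 0



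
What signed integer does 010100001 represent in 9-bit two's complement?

Binary: 010100001
Sign bit: 0 (non-negative)
Read directly as an unsigned value:
010100001 = 128 + 32 + 1 = 161
Value: 161



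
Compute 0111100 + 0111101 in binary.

Add column by column from the right: bit + bit + carry-in; write the sum mod 2, carry 1 when the sum is 2 or 3.
carry:  1111000
        0111100
+       0111101
---------------
       01111001
(the carry out of the leftmost column, 0, becomes the leading bit)
Decimal check:
  0111100 = 32 + 16 + 8 + 4 = 60
  0111101 = 32 + 16 + 8 + 4 + 1 = 61
  60 + 61 = 121, and 01111001 = 64 + 32 + 16 + 8 + 1 = 121 ✓



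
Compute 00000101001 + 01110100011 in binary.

Add column by column from the right: bit + bit + carry-in; write the sum mod 2, carry 1 when the sum is 2 or 3.
carry:  00001000110
        00000101001
+       01110100011
-------------------
       001111001100
(the carry out of the leftmost column, 0, becomes the leading bit)
Decimal check:
  00000101001 = 32 + 8 + 1 = 41
  01110100011 = 512 + 256 + 128 + 32 + 2 + 1 = 931
  41 + 931 = 972, and 001111001100 = 512 + 256 + 128 + 64 + 8 + 4 = 972 ✓



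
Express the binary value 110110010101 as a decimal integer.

Sum of powers of 2 for each 1-bit:
2^0 + 2^2 + 2^4 + 2^7 + 2^8 + 2^10 + 2^11
= 1 + 4 + 16 + 128 + 256 + 1024 + 2048
= 3477



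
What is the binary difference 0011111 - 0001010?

Method 1 - Direct subtraction (column by column from the right: bit − bit − borrow-in; if negative, add 2 and borrow 1 from the next column):
borrow: 0000000
        0011111
-       0001010
---------------
        0010101

Method 2 - Add two's complement:
Two's complement of 0001010: invert → 1110101, add 1 → 1110110
  0011111
+ 1110110
---------
 10010101  (end carry out of the top bit = 1)
Discarding the end carry: 0010101
Decimal check:
  0011111 = 16 + 8 + 4 + 2 + 1 = 31
  0001010 = 8 + 2 = 10
  31 - 10 = 21, and 0010101 = 16 + 4 + 1 = 21 ✓



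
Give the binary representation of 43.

Using repeated division by 2:
43 ÷ 2 = 21 remainder 1
21 ÷ 2 = 10 remainder 1
10 ÷ 2 = 5 remainder 0
5 ÷ 2 = 2 remainder 1
2 ÷ 2 = 1 remainder 0
1 ÷ 2 = 0 remainder 1
Reading remainders bottom to top: 101011

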